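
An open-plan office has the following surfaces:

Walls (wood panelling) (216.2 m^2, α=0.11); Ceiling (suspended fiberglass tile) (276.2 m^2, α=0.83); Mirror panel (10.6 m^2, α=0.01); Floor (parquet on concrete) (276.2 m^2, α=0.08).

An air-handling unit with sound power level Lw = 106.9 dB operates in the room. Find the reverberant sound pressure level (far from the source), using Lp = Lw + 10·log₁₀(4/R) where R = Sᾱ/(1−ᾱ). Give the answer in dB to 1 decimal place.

86.6 dB

Σ(Sᵢαᵢ) = 216.2×0.11 + 276.2×0.83 + 10.6×0.01 + 276.2×0.08 = 275.230; total area S = 779.2 m^2.
ᾱ = 0.3532, so room constant R = A/(1−ᾱ) = 425.526 m^2.
Lp = 106.9 + 10·log₁₀(4/425.526) = 106.9 + (-20.27) = 86.6 dB.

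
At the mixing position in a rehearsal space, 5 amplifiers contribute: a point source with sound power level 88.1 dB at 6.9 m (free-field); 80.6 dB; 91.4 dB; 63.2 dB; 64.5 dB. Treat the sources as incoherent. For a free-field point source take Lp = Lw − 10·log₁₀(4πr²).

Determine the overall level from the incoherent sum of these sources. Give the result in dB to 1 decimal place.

91.8 dB

Source at 6.9 m: Lp = 88.1 − 10·log₁₀(4π·6.9²) = 88.1 − 10·log₁₀(598.285) = 60.3 dB.
Σ 10^(Lᵢ/10) = 1.501e+09.
Back to dB: 10·log₁₀ Σ = 91.8 dB.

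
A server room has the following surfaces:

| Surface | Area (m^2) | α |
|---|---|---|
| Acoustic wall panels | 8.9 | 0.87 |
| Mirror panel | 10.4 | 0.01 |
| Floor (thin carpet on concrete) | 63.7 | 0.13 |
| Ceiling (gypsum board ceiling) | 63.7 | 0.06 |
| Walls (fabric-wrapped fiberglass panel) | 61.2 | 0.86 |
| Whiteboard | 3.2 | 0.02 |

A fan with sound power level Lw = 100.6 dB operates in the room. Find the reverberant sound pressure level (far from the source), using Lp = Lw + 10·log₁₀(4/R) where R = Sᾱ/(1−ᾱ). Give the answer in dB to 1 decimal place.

A = 72.646 sabins; S = 211.1 m^2.
ᾱ = 72.646/211.1 = 0.3441; R = Sᾱ/(1−ᾱ) = 72.646/(1−0.3441) = 110.758 m^2.
Lp = 100.6 + 10·log₁₀(4/110.758) = 100.6 + (-14.42) = 86.2 dB.

86.2 dB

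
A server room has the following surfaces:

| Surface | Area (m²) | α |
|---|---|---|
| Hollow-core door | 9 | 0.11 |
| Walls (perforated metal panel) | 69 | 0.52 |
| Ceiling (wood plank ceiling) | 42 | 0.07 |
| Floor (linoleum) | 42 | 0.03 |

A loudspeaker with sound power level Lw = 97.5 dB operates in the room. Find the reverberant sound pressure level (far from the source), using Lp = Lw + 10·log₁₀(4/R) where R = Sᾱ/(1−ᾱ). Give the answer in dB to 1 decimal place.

86.1 dB

Σ(Sᵢαᵢ) = 9·0.11 + 69·0.52 + 42·0.07 + 42·0.03 = 41.070; total area S = 162.0 m².
ᾱ = 41.070/162.0 = 0.2535; R = Sᾱ/(1−ᾱ) = 41.070/(1−0.2535) = 55.017 m².
Lp = Lw + 10 log₁₀(4/R) = 97.5 -11.38 = 86.1 dB.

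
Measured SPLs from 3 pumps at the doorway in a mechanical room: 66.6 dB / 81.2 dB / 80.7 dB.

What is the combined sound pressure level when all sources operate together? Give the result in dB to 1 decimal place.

84.0 dB

Σ 10^(Lᵢ/10) = 2.539e+08.
Combined level = 10 log₁₀(2.539e+08) = 84.0 dB.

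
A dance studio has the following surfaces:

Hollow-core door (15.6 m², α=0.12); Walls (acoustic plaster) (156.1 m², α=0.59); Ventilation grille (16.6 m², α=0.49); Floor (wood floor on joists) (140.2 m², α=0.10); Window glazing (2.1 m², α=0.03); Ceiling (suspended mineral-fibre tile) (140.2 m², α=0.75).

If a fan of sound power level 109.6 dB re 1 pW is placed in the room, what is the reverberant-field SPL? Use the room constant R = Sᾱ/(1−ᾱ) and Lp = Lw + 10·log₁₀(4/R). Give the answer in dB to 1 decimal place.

A = 221.338 sabins; S = 470.8 m².
ᾱ = 221.338/470.8 = 0.4701; R = Sᾱ/(1−ᾱ) = 221.338/(1−0.4701) = 417.698 m².
Lp = 109.6 + 10·log₁₀(4/417.698) = 109.6 + (-20.19) = 89.4 dB.

89.4 dB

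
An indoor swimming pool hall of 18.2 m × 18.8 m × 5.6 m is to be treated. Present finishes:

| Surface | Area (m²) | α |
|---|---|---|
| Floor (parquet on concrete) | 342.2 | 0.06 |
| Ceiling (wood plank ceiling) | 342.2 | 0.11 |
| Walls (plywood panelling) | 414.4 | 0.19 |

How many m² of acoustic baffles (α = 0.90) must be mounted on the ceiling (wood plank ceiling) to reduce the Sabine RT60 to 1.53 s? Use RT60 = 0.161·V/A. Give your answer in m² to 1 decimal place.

81.9

Summing Sᵢαᵢ: 20.532 + 37.642 + 78.736 → A₁ = 136.910 sabins.
Required A₂ = 0.161·1916.096/1.53 = 201.628 sabins.
ΔA needed = 201.628 − 136.910 = 64.718 sabins.
Each m² of panel replacing the ceiling (wood plank ceiling) adds (0.90 − 0.11) = 0.79 sabins.
Panel area = 64.718 / 0.79 = 81.9 m².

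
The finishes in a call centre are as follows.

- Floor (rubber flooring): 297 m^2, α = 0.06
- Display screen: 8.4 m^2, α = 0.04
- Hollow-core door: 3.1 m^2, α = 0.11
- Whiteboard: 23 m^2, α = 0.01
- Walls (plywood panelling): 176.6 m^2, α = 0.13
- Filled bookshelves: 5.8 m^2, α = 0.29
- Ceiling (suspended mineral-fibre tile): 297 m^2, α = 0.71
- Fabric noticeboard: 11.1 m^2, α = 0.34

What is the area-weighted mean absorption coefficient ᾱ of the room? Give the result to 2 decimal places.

S = Σ Sᵢ = 297 + 8.4 + 3.1 + 23 + 176.6 + 5.8 + 297 + 11.1 = 822.0 m^2.
A = 297·0.06 + 8.4·0.04 + 3.1·0.11 + 23·0.01 + 176.6·0.13 + 5.8·0.29 + 297·0.71 + 11.1·0.34 = 258.011 sabins.
ᾱ = 258.011 / 822.0 = 0.31.

0.31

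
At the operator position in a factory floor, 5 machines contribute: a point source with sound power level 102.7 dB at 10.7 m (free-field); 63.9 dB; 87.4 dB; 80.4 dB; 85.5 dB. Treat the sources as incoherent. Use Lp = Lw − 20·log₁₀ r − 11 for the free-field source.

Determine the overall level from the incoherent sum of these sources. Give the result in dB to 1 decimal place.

Source at 10.7 m: Lp = 102.7 − 20·log₁₀(10.7) − 11 = 71.1 dB.
Sum in the linear (power) domain: Σ 10^(Lᵢ/10) = 10^(71.1/10) + 10^(63.9/10) + 10^(87.4/10) + 10^(80.4/10) + 10^(85.5/10) = 1.029e+09.
Combined level = 10 log₁₀(1.029e+09) = 90.1 dB.

90.1 dB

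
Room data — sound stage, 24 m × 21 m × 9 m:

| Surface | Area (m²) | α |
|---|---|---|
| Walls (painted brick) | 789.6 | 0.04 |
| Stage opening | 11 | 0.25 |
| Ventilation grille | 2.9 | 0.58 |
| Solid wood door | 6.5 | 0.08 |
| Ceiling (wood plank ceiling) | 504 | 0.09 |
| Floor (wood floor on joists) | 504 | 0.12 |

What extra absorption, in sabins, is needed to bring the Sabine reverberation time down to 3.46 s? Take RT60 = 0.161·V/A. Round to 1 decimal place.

68.7 sabins

Summing Sᵢαᵢ: 31.584 + 2.750 + 1.682 + 0.520 + 45.360 + 60.480 → A₁ = 142.376 sabins.
Target A₂ = 0.161·4536/3.46 = 211.068 sabins (V = 4536 m³).
ΔA = A₂ − A₁ = 211.068 − 142.376 = 68.7 sabins.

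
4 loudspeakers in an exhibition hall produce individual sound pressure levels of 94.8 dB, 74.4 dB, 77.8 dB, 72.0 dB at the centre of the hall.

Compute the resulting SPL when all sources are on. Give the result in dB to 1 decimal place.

Converting to relative power and adding: 10^(94.8/10) + 10^(74.4/10) + 10^(77.8/10) + 10^(72.0/10) = 3.124e+09.
Combined level = 10 log₁₀(3.124e+09) = 94.9 dB.

94.9 dB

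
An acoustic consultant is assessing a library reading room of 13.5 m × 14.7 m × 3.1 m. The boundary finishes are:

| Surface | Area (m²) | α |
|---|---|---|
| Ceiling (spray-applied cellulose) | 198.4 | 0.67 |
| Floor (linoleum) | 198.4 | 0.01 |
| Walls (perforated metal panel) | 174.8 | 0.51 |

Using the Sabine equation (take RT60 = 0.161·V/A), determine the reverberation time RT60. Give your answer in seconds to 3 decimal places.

0.442 s

Equivalent absorption area: A = 198.4*0.67 + 198.4*0.01 + 174.8*0.51 = 224.060 m².
Volume V = 13.5 × 14.7 × 3.1 = 615.195 m³.
RT60 = 0.161 · V / A = 0.161 × 615.195 / 224.060 = 0.442 s.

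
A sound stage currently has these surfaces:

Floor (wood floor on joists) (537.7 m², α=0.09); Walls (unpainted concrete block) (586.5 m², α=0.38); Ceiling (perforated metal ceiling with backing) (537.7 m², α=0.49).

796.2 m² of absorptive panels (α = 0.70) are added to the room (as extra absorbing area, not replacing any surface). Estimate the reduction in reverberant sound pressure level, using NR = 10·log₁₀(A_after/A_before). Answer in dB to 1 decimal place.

3.1 dB

Equivalent absorption area: A_before = 537.7×0.09 + 586.5×0.38 + 537.7×0.49 = 534.736 m².
Treatment contributes 796.2·0.70 = 557.340 sabins.
New total A_after = 1092.076 sabins.
Reduction = 10 log₁₀(A_after/A_before) = 10 log₁₀(2.0423) = 3.1 dB.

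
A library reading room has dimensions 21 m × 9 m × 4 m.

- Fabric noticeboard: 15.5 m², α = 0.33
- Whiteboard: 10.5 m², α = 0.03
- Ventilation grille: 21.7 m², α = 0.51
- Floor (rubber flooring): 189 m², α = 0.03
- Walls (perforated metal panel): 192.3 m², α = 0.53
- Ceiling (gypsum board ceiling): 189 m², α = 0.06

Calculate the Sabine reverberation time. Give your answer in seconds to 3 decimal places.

0.899 s

A = Σ Sᵢαᵢ = 15.5·0.33 + 10.5·0.03 + 21.7·0.51 + 189·0.03 + 192.3·0.53 + 189·0.06 = 135.426 sabins.
Volume V = 21 × 9 × 4 = 756 m³.
Sabine: RT60 = 0.161 × 756 / 135.426 = 0.899 s.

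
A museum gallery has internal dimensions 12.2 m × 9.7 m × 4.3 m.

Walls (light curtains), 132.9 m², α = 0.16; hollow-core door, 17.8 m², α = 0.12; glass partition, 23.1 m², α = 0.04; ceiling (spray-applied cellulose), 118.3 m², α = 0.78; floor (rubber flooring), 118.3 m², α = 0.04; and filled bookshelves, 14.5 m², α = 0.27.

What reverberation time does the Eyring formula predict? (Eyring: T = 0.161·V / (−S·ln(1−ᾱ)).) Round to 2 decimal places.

S = Σ Sᵢ = 424.9 m².
Absorption A = 132.9·0.16 + 17.8·0.12 + 23.1·0.04 + 118.3·0.78 + 118.3·0.04 + 14.5·0.27 = 125.245 sabins.
ᾱ = 125.245 / 424.9 = 0.2948.
−S·ln(1−ᾱ) = −424.9 × ln(1 − 0.2948) = 148.406.
V = 12.2 × 9.7 × 4.3 = 508.862 m³.
T = 0.161·V/[−S·ln(1−ᾱ)] = 0.161·508.862/148.406 = 0.55 s.

0.55 s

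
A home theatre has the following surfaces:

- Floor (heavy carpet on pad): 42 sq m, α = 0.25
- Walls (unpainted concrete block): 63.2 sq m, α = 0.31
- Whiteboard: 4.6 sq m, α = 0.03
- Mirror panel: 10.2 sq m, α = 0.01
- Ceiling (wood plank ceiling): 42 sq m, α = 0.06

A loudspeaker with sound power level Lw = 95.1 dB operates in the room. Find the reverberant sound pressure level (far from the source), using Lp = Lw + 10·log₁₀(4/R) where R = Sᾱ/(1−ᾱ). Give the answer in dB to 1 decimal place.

85.0 dB

Σ(Sᵢαᵢ) = 42·0.25 + 63.2·0.31 + 4.6·0.03 + 10.2·0.01 + 42·0.06 = 32.852; total area S = 162.0 sq m.
ᾱ = 32.852/162.0 = 0.2028; R = Sᾱ/(1−ᾱ) = 32.852/(1−0.2028) = 41.209 sq m.
Lp = 95.1 + 10·log₁₀(4/41.209) = 95.1 + (-10.13) = 85.0 dB.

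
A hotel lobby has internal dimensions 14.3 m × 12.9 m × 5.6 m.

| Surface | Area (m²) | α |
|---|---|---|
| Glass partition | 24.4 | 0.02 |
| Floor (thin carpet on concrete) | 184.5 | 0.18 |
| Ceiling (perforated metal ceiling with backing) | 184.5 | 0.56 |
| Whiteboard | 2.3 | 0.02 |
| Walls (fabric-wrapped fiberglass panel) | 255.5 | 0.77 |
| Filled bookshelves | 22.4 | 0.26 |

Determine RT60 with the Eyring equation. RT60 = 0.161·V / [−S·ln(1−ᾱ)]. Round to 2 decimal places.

0.35 sec

Total surface area S = 24.4 + 184.5 + 184.5 + 2.3 + 255.5 + 22.4 = 673.6 m².
Σ(Sᵢαᵢ) = 24.4×0.02 + 184.5×0.18 + 184.5×0.56 + 2.3×0.02 + 255.5×0.77 + 22.4×0.26 = 339.623.
ᾱ = 339.623 / 673.6 = 0.5042.
Eyring denominator: −S ln(1−ᾱ) = 472.586.
V = 14.3 × 12.9 × 5.6 = 1033.032 m³.
T = 0.161·V/[−S·ln(1−ᾱ)] = 0.161·1033.032/472.586 = 0.35 s.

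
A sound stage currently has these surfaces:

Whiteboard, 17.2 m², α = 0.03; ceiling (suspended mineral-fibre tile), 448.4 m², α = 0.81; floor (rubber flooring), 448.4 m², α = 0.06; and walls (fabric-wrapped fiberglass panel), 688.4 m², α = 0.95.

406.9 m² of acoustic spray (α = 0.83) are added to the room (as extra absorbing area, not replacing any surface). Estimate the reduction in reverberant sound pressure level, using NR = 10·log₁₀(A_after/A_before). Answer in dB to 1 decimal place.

1.2 dB

Total absorption A_before = 17.2*0.03 + 448.4*0.81 + 448.4*0.06 + 688.4*0.95
  = 0.516 + 363.204 + 26.904 + 653.980 = 1044.604 m² sabins.
Added absorption = 406.9 × 0.83 = 337.727 sabins.
New total A_after = 1382.331 sabins.
NR = 10·log₁₀(1382.331/1044.604) = 1.2 dB.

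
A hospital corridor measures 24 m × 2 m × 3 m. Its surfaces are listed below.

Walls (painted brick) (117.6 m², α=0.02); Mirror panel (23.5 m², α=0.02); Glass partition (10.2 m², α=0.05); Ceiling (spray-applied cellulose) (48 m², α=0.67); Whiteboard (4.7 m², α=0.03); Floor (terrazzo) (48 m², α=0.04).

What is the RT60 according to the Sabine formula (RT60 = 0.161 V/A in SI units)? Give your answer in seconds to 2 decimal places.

Equivalent absorption area: A = 117.6*0.02 + 23.5*0.02 + 10.2*0.05 + 48*0.67 + 4.7*0.03 + 48*0.04 = 37.553 m².
V = 24·2·3 = 144 m³.
T = 0.161 V/A = 0.161·144/37.553 = 0.62 s.

0.62 s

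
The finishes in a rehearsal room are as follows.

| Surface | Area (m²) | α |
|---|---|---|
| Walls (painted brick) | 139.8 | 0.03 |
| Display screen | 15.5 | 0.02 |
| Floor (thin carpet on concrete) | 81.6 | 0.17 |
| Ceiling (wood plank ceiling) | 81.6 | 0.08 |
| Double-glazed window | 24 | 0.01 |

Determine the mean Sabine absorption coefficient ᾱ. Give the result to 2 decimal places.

0.07

S = Σ Sᵢ = 139.8 + 15.5 + 81.6 + 81.6 + 24 = 342.5 m².
Σ(Sᵢαᵢ) = 139.8*0.03 + 15.5*0.02 + 81.6*0.17 + 81.6*0.08 + 24*0.01 = 25.144.
ᾱ = 25.144 / 342.5 = 0.07.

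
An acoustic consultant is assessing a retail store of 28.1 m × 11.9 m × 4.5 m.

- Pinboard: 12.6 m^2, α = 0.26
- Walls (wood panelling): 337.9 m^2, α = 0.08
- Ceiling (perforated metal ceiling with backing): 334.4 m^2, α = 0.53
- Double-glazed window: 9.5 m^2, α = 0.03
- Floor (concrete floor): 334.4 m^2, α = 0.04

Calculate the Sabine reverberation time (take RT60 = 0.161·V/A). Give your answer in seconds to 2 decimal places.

Equivalent absorption area: A = 12.6·0.26 + 337.9·0.08 + 334.4·0.53 + 9.5·0.03 + 334.4·0.04 = 221.201 m^2.
Room volume: 1504.755 m³.
Sabine: RT60 = 0.161 × 1504.755 / 221.201 = 1.10 s.

1.10 s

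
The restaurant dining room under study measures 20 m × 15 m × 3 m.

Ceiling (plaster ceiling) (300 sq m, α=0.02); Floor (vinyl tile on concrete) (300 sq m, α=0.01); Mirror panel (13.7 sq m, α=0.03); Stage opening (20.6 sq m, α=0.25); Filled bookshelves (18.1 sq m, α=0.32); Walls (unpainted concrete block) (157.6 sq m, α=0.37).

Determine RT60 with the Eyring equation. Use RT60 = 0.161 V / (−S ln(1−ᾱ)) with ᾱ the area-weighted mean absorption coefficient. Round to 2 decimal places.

S = Σ Sᵢ = 810.0 sq m.
Absorption A = 300·0.02 + 300·0.01 + 13.7·0.03 + 20.6·0.25 + 18.1·0.32 + 157.6·0.37 = 78.665 sabins.
ᾱ = 78.665 / 810.0 = 0.0971.
−S·ln(1−ᾱ) = −810.0 × ln(1 − 0.0971) = 82.736.
V = 20 × 15 × 3 = 900 m³.
T = 0.161·V/[−S·ln(1−ᾱ)] = 0.161·900/82.736 = 1.75 s.

1.75 s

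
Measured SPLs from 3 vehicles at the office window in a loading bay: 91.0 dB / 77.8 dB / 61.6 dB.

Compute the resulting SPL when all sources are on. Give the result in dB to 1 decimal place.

91.2 dB

Σ 10^(Lᵢ/10) = 1.321e+09.
Combined level = 10 log₁₀(1.321e+09) = 91.2 dB.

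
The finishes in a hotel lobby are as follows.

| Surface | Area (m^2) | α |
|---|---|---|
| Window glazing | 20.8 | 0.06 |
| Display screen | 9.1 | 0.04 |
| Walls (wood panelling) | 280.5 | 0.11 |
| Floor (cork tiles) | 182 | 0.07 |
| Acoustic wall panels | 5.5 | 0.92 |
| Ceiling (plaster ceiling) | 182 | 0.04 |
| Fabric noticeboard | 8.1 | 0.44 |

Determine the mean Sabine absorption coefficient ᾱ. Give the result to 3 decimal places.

0.089

Total surface area S = 688.0 m^2.
A = 20.8·0.06 + 9.1·0.04 + 280.5·0.11 + 182·0.07 + 5.5·0.92 + 182·0.04 + 8.1·0.44 = 61.111 sabins.
ᾱ = 61.111 / 688.0 = 0.089.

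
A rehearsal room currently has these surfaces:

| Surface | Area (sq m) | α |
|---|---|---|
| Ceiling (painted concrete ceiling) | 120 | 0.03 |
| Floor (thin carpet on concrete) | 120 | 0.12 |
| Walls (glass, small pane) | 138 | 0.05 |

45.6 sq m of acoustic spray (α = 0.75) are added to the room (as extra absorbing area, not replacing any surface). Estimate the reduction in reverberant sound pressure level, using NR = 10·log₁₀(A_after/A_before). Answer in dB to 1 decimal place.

3.8 dB

Equivalent absorption area: A_before = 120×0.03 + 120×0.12 + 138×0.05 = 24.900 sq m.
Added absorption = 45.6 × 0.75 = 34.200 sabins.
New total A_after = 59.100 sabins.
NR = 10·log₁₀(59.100/24.900) = 3.8 dB.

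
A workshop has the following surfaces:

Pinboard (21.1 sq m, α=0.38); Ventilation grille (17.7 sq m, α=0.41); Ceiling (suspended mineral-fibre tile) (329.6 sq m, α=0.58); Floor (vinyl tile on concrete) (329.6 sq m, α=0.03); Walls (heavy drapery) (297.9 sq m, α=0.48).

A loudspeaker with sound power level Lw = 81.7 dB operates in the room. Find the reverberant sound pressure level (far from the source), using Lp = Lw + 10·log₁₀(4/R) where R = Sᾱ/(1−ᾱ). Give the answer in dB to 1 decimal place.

Σ(Sᵢαᵢ) = 21.1×0.38 + 17.7×0.41 + 329.6×0.58 + 329.6×0.03 + 297.9×0.48 = 359.323; total area S = 995.9 sq m.
ᾱ = 359.323/995.9 = 0.3608; R = Sᾱ/(1−ᾱ) = 359.323/(1−0.3608) = 562.145 sq m.
Lp = Lw + 10 log₁₀(4/R) = 81.7 -21.48 = 60.2 dB.

60.2 dB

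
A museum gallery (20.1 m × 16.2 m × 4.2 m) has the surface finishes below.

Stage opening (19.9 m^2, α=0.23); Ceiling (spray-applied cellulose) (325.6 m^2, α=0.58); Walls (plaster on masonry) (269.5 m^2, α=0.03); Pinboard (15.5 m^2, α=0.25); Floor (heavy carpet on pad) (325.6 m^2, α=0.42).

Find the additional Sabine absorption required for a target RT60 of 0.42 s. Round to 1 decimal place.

Total absorption A₁ = 19.9*0.23 + 325.6*0.58 + 269.5*0.03 + 15.5*0.25 + 325.6*0.42
  = 4.577 + 188.848 + 8.085 + 3.875 + 136.752 = 342.137 m^2 sabins.
Target A₂ = 0.161·1367.604/0.42 = 524.248 sabins (V = 1367.604 m³).
ΔA = A₂ − A₁ = 524.248 − 342.137 = 182.1 sabins.

182.1 sabins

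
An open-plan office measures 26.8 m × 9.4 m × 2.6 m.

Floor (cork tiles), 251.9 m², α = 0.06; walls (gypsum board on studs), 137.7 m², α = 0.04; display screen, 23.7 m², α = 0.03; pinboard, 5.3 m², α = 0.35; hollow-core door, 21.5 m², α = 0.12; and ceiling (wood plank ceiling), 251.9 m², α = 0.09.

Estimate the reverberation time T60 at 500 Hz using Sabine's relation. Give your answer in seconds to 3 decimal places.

Total absorption A = 251.9×0.06 + 137.7×0.04 + 23.7×0.03 + 5.3×0.35 + 21.5×0.12 + 251.9×0.09
  = 15.114 + 5.508 + 0.711 + 1.855 + 2.580 + 22.671 = 48.439 m² sabins.
Room volume: 654.992 m³.
T = 0.161 V/A = 0.161·654.992/48.439 = 2.177 s.

2.177 s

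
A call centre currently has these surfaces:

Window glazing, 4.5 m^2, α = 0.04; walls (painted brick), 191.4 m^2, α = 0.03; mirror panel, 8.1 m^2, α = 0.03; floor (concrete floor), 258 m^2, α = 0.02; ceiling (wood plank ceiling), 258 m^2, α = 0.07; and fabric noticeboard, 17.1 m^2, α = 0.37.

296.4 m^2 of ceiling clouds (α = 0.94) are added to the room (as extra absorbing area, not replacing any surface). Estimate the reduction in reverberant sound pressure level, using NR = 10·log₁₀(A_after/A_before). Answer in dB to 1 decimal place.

A_before = Σ Sᵢαᵢ = 4.5*0.04 + 191.4*0.03 + 8.1*0.03 + 258*0.02 + 258*0.07 + 17.1*0.37 = 35.712 sabins.
Added absorption = 296.4 × 0.94 = 278.616 sabins.
New total A_after = 314.328 sabins.
NR = 10·log₁₀(314.328/35.712) = 9.4 dB.

9.4 dB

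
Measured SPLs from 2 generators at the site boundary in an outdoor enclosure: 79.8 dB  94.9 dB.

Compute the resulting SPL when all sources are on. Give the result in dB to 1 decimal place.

95.0 dB

Converting to relative power and adding: 10^(79.8/10) + 10^(94.9/10) = 3.186e+09.
L_total = 10·log₁₀(3.186e+09) = 95.0 dB.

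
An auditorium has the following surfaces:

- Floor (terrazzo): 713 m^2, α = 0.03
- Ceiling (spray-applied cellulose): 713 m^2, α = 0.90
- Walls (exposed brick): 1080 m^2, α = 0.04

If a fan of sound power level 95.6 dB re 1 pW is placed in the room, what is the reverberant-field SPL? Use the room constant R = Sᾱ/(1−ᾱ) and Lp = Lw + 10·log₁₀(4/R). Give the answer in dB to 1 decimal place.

A = 706.290 sabins; S = 2506.0 m^2.
ᾱ = 0.2818, so room constant R = A/(1−ᾱ) = 983.417 m^2.
Lp = Lw + 10 log₁₀(4/R) = 95.6 -23.91 = 71.7 dB.

71.7 dB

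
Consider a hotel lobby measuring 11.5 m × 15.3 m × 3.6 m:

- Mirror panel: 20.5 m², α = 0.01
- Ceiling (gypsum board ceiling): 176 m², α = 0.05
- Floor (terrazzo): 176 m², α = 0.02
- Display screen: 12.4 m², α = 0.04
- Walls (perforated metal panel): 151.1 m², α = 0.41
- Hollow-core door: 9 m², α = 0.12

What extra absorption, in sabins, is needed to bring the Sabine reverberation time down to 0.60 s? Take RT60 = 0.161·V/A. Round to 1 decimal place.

93.9 sabins

Total absorption A₁ = 20.5×0.01 + 176×0.05 + 176×0.02 + 12.4×0.04 + 151.1×0.41 + 9×0.12
  = 0.205 + 8.800 + 3.520 + 0.496 + 61.951 + 1.080 = 76.052 m² sabins.
For T = 0.60 s, need A₂ = 0.161·V/T = 0.161·633.42/0.60 = 169.968 sabins.
Additional absorption ΔA = 169.968 − 76.052 = 93.9 sabins.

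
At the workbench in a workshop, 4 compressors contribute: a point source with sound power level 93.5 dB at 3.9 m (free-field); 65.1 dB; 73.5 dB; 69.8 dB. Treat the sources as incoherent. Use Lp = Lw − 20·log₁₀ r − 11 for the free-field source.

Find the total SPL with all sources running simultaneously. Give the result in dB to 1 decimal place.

76.7 dB

Source at 3.9 m: Lp = 93.5 − 20·log₁₀(3.9) − 11 = 70.7 dB.
Σ 10^(Lᵢ/10) = 4.692e+07.
Back to dB: 10·log₁₀ Σ = 76.7 dB.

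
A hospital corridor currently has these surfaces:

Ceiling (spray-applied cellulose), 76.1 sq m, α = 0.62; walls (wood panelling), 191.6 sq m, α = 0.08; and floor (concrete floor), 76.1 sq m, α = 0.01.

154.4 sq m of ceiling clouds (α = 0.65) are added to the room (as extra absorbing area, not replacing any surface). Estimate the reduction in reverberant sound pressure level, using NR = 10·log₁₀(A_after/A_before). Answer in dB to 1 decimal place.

4.1 dB

A_before = Σ Sᵢαᵢ = 76.1×0.62 + 191.6×0.08 + 76.1×0.01 = 63.271 sabins.
Added absorption = 154.4 × 0.65 = 100.360 sabins.
New total A_after = 163.631 sabins.
NR = 10·log₁₀(163.631/63.271) = 4.1 dB.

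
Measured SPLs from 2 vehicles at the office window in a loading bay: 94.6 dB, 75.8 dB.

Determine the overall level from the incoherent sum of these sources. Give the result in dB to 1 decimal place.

Σ 10^(Lᵢ/10) = 2.922e+09.
L_total = 10·log₁₀(2.922e+09) = 94.7 dB.

94.7 dB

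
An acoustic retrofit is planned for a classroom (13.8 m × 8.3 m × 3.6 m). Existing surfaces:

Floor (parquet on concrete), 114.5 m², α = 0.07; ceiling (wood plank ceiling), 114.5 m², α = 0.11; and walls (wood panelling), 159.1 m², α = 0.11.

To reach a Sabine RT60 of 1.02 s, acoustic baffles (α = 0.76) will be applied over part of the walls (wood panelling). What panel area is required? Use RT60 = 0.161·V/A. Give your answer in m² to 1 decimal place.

41.5

Summing Sᵢαᵢ: 8.015 + 12.595 + 17.501 → A₁ = 38.111 sabins.
V = 412.344 m³. Target absorption A₂ = 0.161 × 412.344 / 1.02 = 65.086 sabins.
Absorption to add: 65.086 − 38.111 = 26.975 sabins.
Net gain per m²: Δα = 0.76 − 0.11 = 0.65.
Panel area = 26.975 / 0.65 = 41.5 m².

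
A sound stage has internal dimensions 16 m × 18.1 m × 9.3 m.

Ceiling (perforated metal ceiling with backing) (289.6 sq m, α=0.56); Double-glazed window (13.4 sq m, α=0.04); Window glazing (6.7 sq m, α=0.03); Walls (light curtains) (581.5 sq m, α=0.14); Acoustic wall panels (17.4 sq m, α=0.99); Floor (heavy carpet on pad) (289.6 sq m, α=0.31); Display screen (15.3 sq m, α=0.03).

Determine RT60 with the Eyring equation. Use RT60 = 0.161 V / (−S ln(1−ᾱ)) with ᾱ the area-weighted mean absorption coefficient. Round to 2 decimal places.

1.04 sec

Total surface area S = 289.6 + 13.4 + 6.7 + 581.5 + 17.4 + 289.6 + 15.3 = 1213.5 sq m.
Absorption A = 289.6·0.56 + 13.4·0.04 + 6.7·0.03 + 581.5·0.14 + 17.4·0.99 + 289.6·0.31 + 15.3·0.03 = 351.784 sabins.
Mean coefficient ᾱ = A/S = 0.2899.
Eyring denominator: −S ln(1−ᾱ) = 415.441.
V = 16 × 18.1 × 9.3 = 2693.28 m³.
T = 0.161·V/[−S·ln(1−ᾱ)] = 0.161·2693.28/415.441 = 1.04 s.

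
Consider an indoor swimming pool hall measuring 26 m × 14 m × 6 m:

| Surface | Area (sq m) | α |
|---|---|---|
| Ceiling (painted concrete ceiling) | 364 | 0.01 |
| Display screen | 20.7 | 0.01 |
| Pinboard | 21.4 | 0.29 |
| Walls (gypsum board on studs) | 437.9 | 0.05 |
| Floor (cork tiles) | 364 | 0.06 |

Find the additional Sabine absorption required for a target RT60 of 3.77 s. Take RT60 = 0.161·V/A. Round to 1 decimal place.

A₁ = Σ Sᵢαᵢ = 364*0.01 + 20.7*0.01 + 21.4*0.29 + 437.9*0.05 + 364*0.06 = 53.788 sabins.
Target A₂ = 0.161·2184/3.77 = 93.269 sabins (V = 2184 m³).
ΔA = A₂ − A₁ = 93.269 − 53.788 = 39.5 sabins.

39.5 sabins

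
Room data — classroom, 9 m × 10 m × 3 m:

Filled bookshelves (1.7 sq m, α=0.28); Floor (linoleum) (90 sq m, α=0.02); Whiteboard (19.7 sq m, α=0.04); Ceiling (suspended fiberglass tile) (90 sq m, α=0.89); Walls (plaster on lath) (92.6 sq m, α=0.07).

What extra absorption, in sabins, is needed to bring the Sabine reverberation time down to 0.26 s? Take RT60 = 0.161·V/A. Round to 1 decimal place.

77.5 sabins

Total absorption A₁ = 1.7×0.28 + 90×0.02 + 19.7×0.04 + 90×0.89 + 92.6×0.07
  = 0.476 + 1.800 + 0.788 + 80.100 + 6.482 = 89.646 sq m sabins.
V = 270 m³. Required absorption A₂ = 0.161 × 270 / 0.26 = 167.192 sabins.
ΔA = A₂ − A₁ = 167.192 − 89.646 = 77.5 sabins.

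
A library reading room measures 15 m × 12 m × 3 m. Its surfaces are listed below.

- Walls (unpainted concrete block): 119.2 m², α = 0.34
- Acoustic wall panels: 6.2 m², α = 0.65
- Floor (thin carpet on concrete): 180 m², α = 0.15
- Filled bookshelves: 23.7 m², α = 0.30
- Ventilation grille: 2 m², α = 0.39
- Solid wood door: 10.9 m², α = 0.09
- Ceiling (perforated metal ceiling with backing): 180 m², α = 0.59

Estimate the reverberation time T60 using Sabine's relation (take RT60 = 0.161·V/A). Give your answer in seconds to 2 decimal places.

Summing Sᵢαᵢ: 40.528 + 4.030 + 27.000 + 7.110 + 0.780 + 0.981 + 106.200 → A = 186.629 sabins.
Volume V = 15 × 12 × 3 = 540 m³.
T = 0.161 V/A = 0.161·540/186.629 = 0.47 s.

0.47 sec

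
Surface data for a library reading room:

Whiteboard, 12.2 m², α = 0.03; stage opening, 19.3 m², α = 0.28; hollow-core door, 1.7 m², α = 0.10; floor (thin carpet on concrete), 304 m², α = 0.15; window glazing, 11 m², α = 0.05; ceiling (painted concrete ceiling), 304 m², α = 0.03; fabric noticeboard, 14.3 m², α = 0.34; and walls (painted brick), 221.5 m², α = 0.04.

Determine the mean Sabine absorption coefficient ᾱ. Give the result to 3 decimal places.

0.084

Total surface area S = 888.0 m².
A = 12.2×0.03 + 19.3×0.28 + 1.7×0.10 + 304×0.15 + 11×0.05 + 304×0.03 + 14.3×0.34 + 221.5×0.04 = 74.932 sabins.
ᾱ = 74.932 / 888.0 = 0.084.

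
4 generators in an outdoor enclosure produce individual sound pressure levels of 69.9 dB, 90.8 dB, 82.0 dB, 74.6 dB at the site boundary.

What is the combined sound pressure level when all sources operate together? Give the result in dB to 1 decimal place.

Sum in the linear (power) domain: Σ 10^(Lᵢ/10) = 10^(69.9/10) + 10^(90.8/10) + 10^(82.0/10) + 10^(74.6/10) = 1.399e+09.
Back to dB: 10·log₁₀ Σ = 91.5 dB.

91.5 dB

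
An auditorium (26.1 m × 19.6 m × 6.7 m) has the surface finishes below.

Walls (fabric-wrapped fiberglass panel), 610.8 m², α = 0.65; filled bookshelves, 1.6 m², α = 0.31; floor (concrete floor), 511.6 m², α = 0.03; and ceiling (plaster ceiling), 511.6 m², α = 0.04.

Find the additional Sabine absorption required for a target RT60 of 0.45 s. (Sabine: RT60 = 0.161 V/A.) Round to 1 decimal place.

792.9 sabins

Total absorption A₁ = 610.8*0.65 + 1.6*0.31 + 511.6*0.03 + 511.6*0.04
  = 397.020 + 0.496 + 15.348 + 20.464 = 433.328 m² sabins.
For T = 0.45 s, need A₂ = 0.161·V/T = 0.161·3427.452/0.45 = 1226.266 sabins.
Shortfall: 1226.266 − 433.328 = 792.9 sabins.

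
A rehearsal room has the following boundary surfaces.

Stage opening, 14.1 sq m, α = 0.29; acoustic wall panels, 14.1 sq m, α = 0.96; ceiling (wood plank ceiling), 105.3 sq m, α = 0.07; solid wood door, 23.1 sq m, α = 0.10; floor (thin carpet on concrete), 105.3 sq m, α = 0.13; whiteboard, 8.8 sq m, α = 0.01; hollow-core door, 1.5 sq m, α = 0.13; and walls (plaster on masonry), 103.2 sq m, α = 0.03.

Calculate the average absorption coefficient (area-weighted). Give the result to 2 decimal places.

0.12

S = Σ Sᵢ = 14.1 + 14.1 + 105.3 + 23.1 + 105.3 + 8.8 + 1.5 + 103.2 = 375.4 sq m.
A = 14.1·0.29 + 14.1·0.96 + 105.3·0.07 + 23.1·0.10 + 105.3·0.13 + 8.8·0.01 + 1.5·0.13 + 103.2·0.03 = 44.374 sabins.
ᾱ = 44.374 / 375.4 = 0.12.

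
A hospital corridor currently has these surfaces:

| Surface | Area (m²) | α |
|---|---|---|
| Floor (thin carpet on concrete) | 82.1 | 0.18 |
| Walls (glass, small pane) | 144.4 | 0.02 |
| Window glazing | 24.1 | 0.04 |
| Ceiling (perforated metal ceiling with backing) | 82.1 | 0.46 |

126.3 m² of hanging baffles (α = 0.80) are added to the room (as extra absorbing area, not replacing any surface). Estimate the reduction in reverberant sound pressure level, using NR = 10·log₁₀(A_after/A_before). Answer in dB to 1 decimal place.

A_before = Σ Sᵢαᵢ = 82.1*0.18 + 144.4*0.02 + 24.1*0.04 + 82.1*0.46 = 56.396 sabins.
Treatment contributes 126.3·0.80 = 101.040 sabins.
A_after = 56.396 + 101.040 = 157.436 sabins.
NR = 10·log₁₀(157.436/56.396) = 4.5 dB.

4.5 dB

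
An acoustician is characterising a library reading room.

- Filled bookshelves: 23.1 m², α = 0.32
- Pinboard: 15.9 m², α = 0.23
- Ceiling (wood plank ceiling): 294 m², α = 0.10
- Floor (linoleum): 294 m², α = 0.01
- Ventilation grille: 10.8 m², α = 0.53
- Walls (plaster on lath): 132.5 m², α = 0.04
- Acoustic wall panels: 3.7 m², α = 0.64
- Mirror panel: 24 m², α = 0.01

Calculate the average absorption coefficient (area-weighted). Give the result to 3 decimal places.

0.071

Total surface area S = 798.0 m².
Σ(Sᵢαᵢ) = 23.1*0.32 + 15.9*0.23 + 294*0.10 + 294*0.01 + 10.8*0.53 + 132.5*0.04 + 3.7*0.64 + 24*0.01 = 57.021.
ᾱ = A/S = 0.071.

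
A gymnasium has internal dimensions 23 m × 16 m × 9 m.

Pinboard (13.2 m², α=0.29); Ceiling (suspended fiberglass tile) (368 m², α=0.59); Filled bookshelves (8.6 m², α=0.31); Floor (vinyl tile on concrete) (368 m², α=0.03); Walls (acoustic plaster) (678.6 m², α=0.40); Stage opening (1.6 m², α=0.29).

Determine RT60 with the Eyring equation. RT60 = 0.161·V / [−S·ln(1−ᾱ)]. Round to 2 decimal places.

Total surface area S = 13.2 + 368 + 8.6 + 368 + 678.6 + 1.6 = 1438.0 m².
Σ(Sᵢαᵢ) = 13.2×0.29 + 368×0.59 + 8.6×0.31 + 368×0.03 + 678.6×0.40 + 1.6×0.29 = 506.558.
ᾱ = 506.558 / 1438.0 = 0.3523.
Eyring denominator: −S ln(1−ᾱ) = 624.563.
V = 23 × 16 × 9 = 3312 m³.
T = 0.161·V/[−S·ln(1−ᾱ)] = 0.161·3312/624.563 = 0.85 s.

0.85 s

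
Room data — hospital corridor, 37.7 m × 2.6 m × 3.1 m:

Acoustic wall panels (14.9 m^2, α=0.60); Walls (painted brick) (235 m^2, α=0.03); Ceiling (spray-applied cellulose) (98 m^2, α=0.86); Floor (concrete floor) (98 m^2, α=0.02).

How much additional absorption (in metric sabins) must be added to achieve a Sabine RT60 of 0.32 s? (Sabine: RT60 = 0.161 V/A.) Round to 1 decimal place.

A₁ = Σ Sᵢαᵢ = 14.9·0.60 + 235·0.03 + 98·0.86 + 98·0.02 = 102.230 sabins.
For T = 0.32 s, need A₂ = 0.161·V/T = 0.161·303.862/0.32 = 152.881 sabins.
ΔA = A₂ − A₁ = 152.881 − 102.230 = 50.7 sabins.

50.7 sabins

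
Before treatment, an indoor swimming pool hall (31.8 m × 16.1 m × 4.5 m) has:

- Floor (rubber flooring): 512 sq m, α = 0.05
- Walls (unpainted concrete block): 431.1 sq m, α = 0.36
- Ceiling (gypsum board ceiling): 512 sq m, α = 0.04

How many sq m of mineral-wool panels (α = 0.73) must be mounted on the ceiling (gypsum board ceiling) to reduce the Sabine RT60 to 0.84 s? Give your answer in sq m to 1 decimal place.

348.3

Equivalent absorption area: A₁ = 512*0.05 + 431.1*0.36 + 512*0.04 = 201.276 sq m.
Required A₂ = 0.161·2303.91/0.84 = 441.583 sabins.
ΔA needed = 441.583 − 201.276 = 240.307 sabins.
Net gain per sq m: Δα = 0.73 − 0.04 = 0.69.
Area = ΔA/Δα = 240.307/0.69 = 348.3 sq m.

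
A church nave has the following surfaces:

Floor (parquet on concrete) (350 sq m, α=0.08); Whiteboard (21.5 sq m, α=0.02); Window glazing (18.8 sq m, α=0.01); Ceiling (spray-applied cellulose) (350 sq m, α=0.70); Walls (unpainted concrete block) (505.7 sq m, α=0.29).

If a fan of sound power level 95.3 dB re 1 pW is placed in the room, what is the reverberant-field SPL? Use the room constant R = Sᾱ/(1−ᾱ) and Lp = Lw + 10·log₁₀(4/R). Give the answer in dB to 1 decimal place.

Σ(Sᵢαᵢ) = 350×0.08 + 21.5×0.02 + 18.8×0.01 + 350×0.70 + 505.7×0.29 = 420.271; total area S = 1246.0 sq m.
ᾱ = 420.271/1246.0 = 0.3373; R = Sᾱ/(1−ᾱ) = 420.271/(1−0.3373) = 634.180 sq m.
Lp = Lw + 10 log₁₀(4/R) = 95.3 -22.00 = 73.3 dB.

73.3 dB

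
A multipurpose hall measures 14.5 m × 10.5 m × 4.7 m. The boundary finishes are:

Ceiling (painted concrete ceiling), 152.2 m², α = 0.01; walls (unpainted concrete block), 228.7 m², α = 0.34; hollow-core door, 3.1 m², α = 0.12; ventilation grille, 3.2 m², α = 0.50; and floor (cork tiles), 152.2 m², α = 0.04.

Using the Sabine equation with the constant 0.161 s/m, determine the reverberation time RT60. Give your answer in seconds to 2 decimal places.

Summing Sᵢαᵢ: 1.522 + 77.758 + 0.372 + 1.600 + 6.088 → A = 87.340 sabins.
Room volume: 715.575 m³.
Sabine: RT60 = 0.161 × 715.575 / 87.340 = 1.32 s.

1.32 s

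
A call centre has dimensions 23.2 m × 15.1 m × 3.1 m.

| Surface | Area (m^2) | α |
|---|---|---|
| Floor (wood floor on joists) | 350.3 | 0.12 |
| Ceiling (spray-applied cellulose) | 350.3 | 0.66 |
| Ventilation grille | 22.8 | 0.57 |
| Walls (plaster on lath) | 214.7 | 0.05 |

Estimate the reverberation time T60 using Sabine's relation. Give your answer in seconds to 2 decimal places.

Equivalent absorption area: A = 350.3·0.12 + 350.3·0.66 + 22.8·0.57 + 214.7·0.05 = 296.965 m^2.
Room volume: 1085.992 m³.
RT60 = 0.161 · V / A = 0.161 × 1085.992 / 296.965 = 0.59 s.

0.59 s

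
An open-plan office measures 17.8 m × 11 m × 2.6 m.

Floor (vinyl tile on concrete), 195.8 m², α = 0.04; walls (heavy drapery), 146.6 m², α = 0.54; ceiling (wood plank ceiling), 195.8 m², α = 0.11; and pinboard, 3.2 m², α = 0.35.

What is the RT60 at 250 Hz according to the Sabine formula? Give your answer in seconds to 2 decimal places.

Equivalent absorption area: A = 195.8·0.04 + 146.6·0.54 + 195.8·0.11 + 3.2·0.35 = 109.654 m².
Volume V = 17.8 × 11 × 2.6 = 509.08 m³.
T = 0.161 V/A = 0.161·509.08/109.654 = 0.75 s.

0.75 sec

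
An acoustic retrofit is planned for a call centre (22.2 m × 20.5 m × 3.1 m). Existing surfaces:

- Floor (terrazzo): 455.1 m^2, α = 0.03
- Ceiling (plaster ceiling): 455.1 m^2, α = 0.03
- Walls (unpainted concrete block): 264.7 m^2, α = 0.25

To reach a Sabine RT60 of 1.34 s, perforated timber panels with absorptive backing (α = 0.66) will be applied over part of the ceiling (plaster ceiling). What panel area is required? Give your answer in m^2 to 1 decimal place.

A₁ = Σ Sᵢαᵢ = 455.1·0.03 + 455.1·0.03 + 264.7·0.25 = 93.481 sabins.
Required A₂ = 0.161·1410.81/1.34 = 169.508 sabins.
ΔA needed = 169.508 − 93.481 = 76.027 sabins.
Each m^2 of panel replacing the ceiling (plaster ceiling) adds (0.66 − 0.03) = 0.63 sabins.
Area = ΔA/Δα = 76.027/0.63 = 120.7 m^2.

120.7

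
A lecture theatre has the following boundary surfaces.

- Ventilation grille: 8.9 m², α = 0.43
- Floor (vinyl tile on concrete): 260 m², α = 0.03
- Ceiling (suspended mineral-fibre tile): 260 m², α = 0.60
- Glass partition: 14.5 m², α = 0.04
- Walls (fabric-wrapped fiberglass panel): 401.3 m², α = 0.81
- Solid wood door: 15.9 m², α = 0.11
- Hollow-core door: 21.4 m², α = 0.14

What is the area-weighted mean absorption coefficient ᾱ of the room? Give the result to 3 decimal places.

0.507

S = Σ Sᵢ = 8.9 + 260 + 260 + 14.5 + 401.3 + 15.9 + 21.4 = 982.0 m².
A = 8.9×0.43 + 260×0.03 + 260×0.60 + 14.5×0.04 + 401.3×0.81 + 15.9×0.11 + 21.4×0.14 = 498.005 sabins.
ᾱ = A/S = 0.507.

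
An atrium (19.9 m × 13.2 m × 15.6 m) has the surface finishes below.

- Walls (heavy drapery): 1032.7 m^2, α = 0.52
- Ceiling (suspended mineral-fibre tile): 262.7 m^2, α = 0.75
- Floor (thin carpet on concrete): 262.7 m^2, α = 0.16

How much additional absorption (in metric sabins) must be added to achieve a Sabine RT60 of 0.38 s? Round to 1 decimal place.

960.1 sabins

Summing Sᵢαᵢ: 537.004 + 197.025 + 42.032 → A₁ = 776.061 sabins.
Target A₂ = 0.161·4097.808/0.38 = 1736.177 sabins (V = 4097.808 m³).
Shortfall: 1736.177 − 776.061 = 960.1 sabins.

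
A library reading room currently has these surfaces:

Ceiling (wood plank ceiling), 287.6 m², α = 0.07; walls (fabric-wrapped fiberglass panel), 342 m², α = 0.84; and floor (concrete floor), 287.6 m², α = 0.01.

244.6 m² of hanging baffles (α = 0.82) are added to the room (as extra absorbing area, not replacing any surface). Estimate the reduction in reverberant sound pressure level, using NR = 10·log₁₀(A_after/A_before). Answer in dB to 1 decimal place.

Summing Sᵢαᵢ: 20.132 + 287.280 + 2.876 → A_before = 310.288 sabins.
Treatment contributes 244.6·0.82 = 200.572 sabins.
New total A_after = 510.860 sabins.
NR = 10·log₁₀(510.860/310.288) = 2.2 dB.

2.2 dB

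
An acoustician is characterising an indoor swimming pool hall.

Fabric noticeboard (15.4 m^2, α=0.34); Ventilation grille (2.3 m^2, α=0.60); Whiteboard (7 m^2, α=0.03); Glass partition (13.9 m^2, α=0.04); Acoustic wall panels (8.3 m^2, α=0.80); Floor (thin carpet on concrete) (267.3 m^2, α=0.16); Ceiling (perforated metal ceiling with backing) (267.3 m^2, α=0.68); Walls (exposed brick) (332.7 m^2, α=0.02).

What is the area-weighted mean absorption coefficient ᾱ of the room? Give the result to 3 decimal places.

0.268

S = Σ Sᵢ = 15.4 + 2.3 + 7 + 13.9 + 8.3 + 267.3 + 267.3 + 332.7 = 914.2 m^2.
A = 15.4×0.34 + 2.3×0.60 + 7×0.03 + 13.9×0.04 + 8.3×0.80 + 267.3×0.16 + 267.3×0.68 + 332.7×0.02 = 245.208 sabins.
ᾱ = 245.208 / 914.2 = 0.268.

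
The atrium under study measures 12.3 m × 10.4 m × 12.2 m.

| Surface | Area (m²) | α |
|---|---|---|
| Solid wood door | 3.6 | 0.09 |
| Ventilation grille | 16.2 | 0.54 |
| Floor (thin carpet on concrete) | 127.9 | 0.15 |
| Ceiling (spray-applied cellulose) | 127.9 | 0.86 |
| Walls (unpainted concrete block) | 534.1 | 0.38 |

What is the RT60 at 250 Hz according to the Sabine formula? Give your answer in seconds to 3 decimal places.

Summing Sᵢαᵢ: 0.324 + 8.748 + 19.185 + 109.994 + 202.958 → A = 341.209 sabins.
Volume V = 12.3 × 10.4 × 12.2 = 1560.624 m³.
T = 0.161 V/A = 0.161·1560.624/341.209 = 0.736 s.

0.736 sec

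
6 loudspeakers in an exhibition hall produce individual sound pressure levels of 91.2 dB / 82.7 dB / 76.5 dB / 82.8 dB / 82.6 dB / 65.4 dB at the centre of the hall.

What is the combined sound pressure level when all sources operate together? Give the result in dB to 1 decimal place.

Sum in the linear (power) domain: Σ 10^(Lᵢ/10) = 10^(91.2/10) + 10^(82.7/10) + 10^(76.5/10) + 10^(82.8/10) + 10^(82.6/10) + 10^(65.4/10) = 1.925e+09.
L_total = 10·log₁₀(1.925e+09) = 92.8 dB.

92.8 dB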